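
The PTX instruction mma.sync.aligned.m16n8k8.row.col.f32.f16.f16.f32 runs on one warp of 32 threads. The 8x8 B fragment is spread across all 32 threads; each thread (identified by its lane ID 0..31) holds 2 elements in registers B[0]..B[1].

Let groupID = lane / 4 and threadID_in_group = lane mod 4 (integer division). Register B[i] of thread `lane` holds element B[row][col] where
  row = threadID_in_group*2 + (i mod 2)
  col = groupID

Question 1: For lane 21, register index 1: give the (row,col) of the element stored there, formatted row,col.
lane 21=>21/4=5, 21 mod 4=1
i=1  r:2·1+1=>3  c:5

3,5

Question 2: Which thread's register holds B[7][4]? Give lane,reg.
c: 4->gid=4  r: 7->tid=3,i&1=1
L=4*4+3=19  i=1=1

19,1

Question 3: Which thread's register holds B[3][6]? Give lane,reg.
c:6=>grp=6  r:3=>tig=1,lo=1
L=6*4+1=25  i=1=1

25,1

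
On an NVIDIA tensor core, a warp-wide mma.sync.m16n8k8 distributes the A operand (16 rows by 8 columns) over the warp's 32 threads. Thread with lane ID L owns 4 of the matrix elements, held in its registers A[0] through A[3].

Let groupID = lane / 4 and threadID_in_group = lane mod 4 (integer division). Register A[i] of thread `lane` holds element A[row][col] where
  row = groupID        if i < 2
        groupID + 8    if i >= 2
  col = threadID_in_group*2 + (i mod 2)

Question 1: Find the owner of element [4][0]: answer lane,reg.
16,0

r: 4->gid=4,r8=0  c: 0->tid=0,i&1=0
L=4*4+0=16  i=0*2+0=0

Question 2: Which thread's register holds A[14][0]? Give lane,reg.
24,2

r=14->g=6,rb=1  c=0->t=0,b0=0
L=6*4+0=24  i=1*2+0=2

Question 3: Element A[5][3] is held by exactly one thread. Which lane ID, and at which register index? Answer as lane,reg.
21,1

r:5=>grp=5,rB=0  c:3=>tig=1,lo=1
L=5*4+1=21  i=0*2+1=1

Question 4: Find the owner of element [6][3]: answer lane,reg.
25,1

r=6⇒gr=6,Rb=0  c=3⇒th=1,odd=1
L=6*4+1=25  i=0*2+1=1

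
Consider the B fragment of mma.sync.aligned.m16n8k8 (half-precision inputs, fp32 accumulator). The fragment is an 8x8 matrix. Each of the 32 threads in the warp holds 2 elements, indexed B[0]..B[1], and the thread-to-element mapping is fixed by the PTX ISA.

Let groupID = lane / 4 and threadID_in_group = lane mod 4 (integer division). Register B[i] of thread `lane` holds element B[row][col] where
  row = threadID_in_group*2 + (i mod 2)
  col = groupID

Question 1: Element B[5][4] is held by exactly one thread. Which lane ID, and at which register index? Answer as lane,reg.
c=4→G=4  r=5→T=2,p=1
L=4*4+2=18  i=1=1

18,1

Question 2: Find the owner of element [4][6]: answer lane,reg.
26,0

c=6->g=6  r=4->t=2,b0=0
L=6*4+2=26  i=0=0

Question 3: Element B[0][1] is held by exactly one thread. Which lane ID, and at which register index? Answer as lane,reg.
4,0

c: 1->gid=1  r: 0->tid=0,i&1=0
L=1*4+0=4  i=0=0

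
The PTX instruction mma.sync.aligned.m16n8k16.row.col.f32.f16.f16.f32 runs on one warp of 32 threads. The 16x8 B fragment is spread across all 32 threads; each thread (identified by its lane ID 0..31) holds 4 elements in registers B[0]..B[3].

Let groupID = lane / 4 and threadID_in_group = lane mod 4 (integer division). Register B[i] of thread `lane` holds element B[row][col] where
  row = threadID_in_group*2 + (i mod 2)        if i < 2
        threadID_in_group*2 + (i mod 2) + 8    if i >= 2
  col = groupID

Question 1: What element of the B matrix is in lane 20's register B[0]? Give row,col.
lane 20→20/4=5, 20 mod 4=0
i=0  r:2·0+0+0→0  c:5

0,5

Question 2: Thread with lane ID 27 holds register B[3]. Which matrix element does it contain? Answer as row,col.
15,6

lane 27: gr=6 (27/4), th=3 (27%4)
i=3: r=3*2+1+8=15, c=gr=6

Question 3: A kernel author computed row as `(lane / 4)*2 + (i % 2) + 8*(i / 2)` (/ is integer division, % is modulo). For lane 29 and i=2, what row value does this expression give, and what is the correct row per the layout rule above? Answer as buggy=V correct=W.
buggy=22 correct=10

`(lane / 4)*2 + (i % 2) + 8*(i / 2)`[29,2]->22
L=29->g=29>>2=7, t=29&3=1
[2]->row 1·2+0+8=10  col g=7
row: 22 vs 10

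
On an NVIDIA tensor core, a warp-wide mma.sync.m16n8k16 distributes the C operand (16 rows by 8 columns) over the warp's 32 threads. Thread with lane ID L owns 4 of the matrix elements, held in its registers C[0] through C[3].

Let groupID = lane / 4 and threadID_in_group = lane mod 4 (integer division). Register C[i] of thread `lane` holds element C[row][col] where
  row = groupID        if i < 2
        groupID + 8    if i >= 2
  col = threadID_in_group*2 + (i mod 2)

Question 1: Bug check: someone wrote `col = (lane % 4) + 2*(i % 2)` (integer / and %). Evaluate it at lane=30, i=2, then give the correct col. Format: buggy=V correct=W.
`(lane % 4) + 2*(i % 2)`[30,2]→2
30: G=7,T=2
[2] (7+8,2*2+0) = (15,4)
col: 2 vs 4

buggy=2 correct=4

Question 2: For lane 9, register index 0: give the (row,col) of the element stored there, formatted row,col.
2,2

9: gid=2,tid=1
[0] (2+0,1*2+0) = (2,2)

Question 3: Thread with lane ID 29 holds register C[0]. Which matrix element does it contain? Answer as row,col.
lane 29=>29/4=7, 29 mod 4=1
i=0  r:7+0=>7  c:2·1+0=>2

7,2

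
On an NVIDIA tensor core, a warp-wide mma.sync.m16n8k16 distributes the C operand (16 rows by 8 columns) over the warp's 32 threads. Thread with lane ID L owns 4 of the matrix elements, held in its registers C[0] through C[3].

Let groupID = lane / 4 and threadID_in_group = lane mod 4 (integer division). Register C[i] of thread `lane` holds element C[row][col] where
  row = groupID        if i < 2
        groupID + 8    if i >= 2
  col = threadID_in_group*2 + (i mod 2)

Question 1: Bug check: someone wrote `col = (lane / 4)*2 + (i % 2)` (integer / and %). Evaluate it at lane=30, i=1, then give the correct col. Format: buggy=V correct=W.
buggy=15 correct=5

`(lane / 4)*2 + (i % 2)`[30,1]->15
lane 30->30/4=7, 30 mod 4=2
i=1  r:7+0->7  c:2·2+1->5
col: 15 vs 5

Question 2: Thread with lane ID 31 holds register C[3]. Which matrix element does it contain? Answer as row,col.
15,7

L=31=>grp=31>>2=7, tig=31&3=3
[3]=>row 7+8=15  col 3·2+1=7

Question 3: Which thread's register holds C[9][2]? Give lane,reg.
5,2

r=9->g=1,rb=1  c=2->t=1,b0=0
L=1*4+1=5  i=1*2+0=2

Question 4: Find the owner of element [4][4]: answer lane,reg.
18,0

r: 4->gid=4,r8=0  c: 4->tid=2,i&1=0
L=4*4+2=18  i=0*2+0=0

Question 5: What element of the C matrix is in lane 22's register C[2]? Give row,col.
13,4

lane 22: gid=5 (22/4), tid=2 (22%4)
i=2: r=5+8=13, c=2*2+0=4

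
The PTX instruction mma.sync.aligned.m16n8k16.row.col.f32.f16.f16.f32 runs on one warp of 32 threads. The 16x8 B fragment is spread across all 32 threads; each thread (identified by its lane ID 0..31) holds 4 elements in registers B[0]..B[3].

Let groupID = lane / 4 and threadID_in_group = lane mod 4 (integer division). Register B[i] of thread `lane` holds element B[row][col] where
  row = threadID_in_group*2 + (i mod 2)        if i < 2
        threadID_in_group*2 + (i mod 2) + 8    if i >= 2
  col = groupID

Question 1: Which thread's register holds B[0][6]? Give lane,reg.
c: 6->gid=6  r: 0->r8=0,tid=0,i&1=0
L=6*4+0=24  i=0*2+0=0

24,0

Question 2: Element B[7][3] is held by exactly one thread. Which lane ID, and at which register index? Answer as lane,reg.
c=3⇒gr=3  r=7⇒Rb=0,th=3,odd=1
L=3*4+3=15  i=0*2+1=1

15,1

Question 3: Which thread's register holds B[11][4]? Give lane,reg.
c=4->g=4  r=11->rb=1,t=1,b0=1
L=4*4+1=17  i=1*2+1=3

17,3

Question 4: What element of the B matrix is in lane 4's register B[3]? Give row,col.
9,1

lane 4: gid=1 (4/4), tid=0 (4%4)
i=3: r=0*2+1+8=9, c=gid=1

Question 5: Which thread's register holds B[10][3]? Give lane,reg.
c=3->g=3  r=10->rb=1,t=1,b0=0
L=3*4+1=13  i=1*2+0=2

13,2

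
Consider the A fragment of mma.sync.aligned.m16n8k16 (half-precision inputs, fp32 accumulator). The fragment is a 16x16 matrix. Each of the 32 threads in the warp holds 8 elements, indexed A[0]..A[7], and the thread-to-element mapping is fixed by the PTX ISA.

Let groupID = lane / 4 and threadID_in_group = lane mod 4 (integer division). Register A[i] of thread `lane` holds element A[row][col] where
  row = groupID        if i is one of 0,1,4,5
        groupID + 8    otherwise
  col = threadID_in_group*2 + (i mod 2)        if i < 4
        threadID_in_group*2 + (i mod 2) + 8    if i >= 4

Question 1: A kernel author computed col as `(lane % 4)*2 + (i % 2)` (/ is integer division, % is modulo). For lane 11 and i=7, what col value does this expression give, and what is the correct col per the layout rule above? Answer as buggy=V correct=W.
`(lane % 4)*2 + (i % 2)`[11,7]→7
lane 11: G=2 (11/4), T=3 (11%4)
i=7: r=2+8=10, c=3*2+1+8=15
col: 7 vs 15

buggy=7 correct=15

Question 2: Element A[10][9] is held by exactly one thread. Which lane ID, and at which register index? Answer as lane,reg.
8,7

r: 10->gid=2,r8=1  c: 9->c8=1,tid=0,i&1=1
L=2*4+0=8  i=1*4+1*2+1=7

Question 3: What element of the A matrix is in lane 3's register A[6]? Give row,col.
L=3=>grp=3>>2=0, tig=3&3=3
[6]=>row 0+8=8  col 3·2+0+8=14

8,14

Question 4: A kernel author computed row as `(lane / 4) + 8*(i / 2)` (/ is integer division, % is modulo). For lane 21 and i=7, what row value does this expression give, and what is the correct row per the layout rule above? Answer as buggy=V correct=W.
buggy=29 correct=13

`(lane / 4) + 8*(i / 2)`[21,7]->29
lane 21->21/4=5, 21 mod 4=1
i=7  r:5+8->13  c:2·1+1+8->11
row: 29 vs 13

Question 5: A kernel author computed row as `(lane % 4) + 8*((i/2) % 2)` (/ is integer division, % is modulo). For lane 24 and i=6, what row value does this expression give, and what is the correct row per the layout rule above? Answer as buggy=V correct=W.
buggy=8 correct=14

`(lane % 4) + 8*((i/2) % 2)`[24,6]=>8
lane 24: grp=6 (24/4), tig=0 (24%4)
i=6: r=6+8=14, c=0*2+0+8=8
row: 8 vs 14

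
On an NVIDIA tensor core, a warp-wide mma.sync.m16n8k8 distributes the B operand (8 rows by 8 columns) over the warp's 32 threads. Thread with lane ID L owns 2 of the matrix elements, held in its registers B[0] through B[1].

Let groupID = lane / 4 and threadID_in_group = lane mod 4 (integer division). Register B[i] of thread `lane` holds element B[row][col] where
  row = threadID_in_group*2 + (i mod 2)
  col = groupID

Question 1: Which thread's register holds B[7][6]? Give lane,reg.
c=6⇒gr=6  r=7⇒th=3,odd=1
L=6*4+3=27  i=1=1

27,1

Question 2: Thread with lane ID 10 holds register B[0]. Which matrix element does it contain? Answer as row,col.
4,2

lane 10->10/4=2, 10 mod 4=2
i=0  r:2·2+0->4  c:2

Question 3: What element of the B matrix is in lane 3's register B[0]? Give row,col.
3: gr=0,th=3
[0] (3*2+0,0) = (6,0)

6,0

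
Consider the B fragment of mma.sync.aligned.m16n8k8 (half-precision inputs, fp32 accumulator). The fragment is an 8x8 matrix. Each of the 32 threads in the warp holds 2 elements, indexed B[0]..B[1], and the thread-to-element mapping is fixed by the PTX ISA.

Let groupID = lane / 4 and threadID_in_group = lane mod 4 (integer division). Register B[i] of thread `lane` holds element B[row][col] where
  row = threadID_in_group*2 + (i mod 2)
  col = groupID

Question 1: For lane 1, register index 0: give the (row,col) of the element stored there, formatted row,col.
2,0

lane 1: G=0 (1/4), T=1 (1%4)
i=0: r=1*2+0=2, c=G=0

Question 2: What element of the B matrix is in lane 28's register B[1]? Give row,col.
1,7

28: gid=7,tid=0
[1] (0*2+1,7) = (1,7)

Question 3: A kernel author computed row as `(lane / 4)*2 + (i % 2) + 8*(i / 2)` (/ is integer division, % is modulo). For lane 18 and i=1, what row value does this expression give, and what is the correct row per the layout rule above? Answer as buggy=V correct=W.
`(lane / 4)*2 + (i % 2) + 8*(i / 2)`[18,1]=>9
lane 18: grp=4 (18/4), tig=2 (18%4)
i=1: r=2*2+1=5, c=grp=4
row: 9 vs 5

buggy=9 correct=5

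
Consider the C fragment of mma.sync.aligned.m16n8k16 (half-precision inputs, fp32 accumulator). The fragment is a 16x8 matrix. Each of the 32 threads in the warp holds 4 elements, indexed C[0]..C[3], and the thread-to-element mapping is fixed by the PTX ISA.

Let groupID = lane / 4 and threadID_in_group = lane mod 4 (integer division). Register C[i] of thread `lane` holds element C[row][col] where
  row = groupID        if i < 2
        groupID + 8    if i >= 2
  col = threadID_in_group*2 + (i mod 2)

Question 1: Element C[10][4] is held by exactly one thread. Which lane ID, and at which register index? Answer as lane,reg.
10,2

r:10=>grp=2,rB=1  c:4=>tig=2,lo=0
L=2*4+2=10  i=1*2+0=2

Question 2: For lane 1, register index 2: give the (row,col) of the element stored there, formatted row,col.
lane 1→1/4=0, 1 mod 4=1
i=2  r:0+8→8  c:2·1+0→2

8,2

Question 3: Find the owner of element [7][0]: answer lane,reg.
r=7->g=7,rb=0  c=0->t=0,b0=0
L=7*4+0=28  i=0*2+0=0

28,0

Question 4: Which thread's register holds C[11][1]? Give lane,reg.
r=11->g=3,rb=1  c=1->t=0,b0=1
L=3*4+0=12  i=1*2+1=3

12,3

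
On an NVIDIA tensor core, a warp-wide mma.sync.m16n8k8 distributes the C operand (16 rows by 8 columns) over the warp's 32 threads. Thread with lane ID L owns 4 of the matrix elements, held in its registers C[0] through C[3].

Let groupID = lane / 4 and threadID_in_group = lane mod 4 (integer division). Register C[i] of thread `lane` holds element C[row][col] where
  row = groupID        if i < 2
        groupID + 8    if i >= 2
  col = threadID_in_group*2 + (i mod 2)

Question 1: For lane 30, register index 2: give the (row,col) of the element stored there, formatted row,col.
lane 30: gr=7 (30/4), th=2 (30%4)
i=2: r=7+8=15, c=2*2+0=4

15,4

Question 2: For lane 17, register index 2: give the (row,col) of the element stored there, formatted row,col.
12,2

17: gr=4,th=1
[2] (4+8,1*2+0) = (12,2)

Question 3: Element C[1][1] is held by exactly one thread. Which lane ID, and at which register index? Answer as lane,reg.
4,1

r=1→G=1,rhi=0  c=1→T=0,p=1
L=1*4+0=4  i=0*2+1=1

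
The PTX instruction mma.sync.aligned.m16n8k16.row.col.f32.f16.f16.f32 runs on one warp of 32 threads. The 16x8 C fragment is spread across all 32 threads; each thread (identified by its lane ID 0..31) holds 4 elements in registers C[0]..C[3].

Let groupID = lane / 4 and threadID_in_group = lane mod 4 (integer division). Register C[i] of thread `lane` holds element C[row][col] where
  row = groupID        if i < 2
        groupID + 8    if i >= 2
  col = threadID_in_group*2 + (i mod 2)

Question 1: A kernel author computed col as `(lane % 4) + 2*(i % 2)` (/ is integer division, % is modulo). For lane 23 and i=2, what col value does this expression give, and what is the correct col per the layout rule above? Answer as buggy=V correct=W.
buggy=3 correct=6

`(lane % 4) + 2*(i % 2)`[23,2]->3
lane 23: gid=5 (23/4), tid=3 (23%4)
i=2: r=5+8=13, c=3*2+0=6
col: 3 vs 6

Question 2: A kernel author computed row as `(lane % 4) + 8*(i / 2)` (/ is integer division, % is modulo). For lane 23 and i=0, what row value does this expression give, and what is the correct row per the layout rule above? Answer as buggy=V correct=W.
`(lane % 4) + 8*(i / 2)`[23,0]=>3
23: grp=5,tig=3
[0] (5+0,3*2+0) = (5,6)
row: 3 vs 5

buggy=3 correct=5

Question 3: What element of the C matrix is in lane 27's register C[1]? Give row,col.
27: g=6,t=3
[1] (6+0,3*2+1) = (6,7)

6,7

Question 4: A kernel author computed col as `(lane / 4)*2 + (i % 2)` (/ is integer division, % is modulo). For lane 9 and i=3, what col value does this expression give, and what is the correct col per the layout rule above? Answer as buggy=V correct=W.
buggy=5 correct=3

`(lane / 4)*2 + (i % 2)`[9,3]=>5
L=9=>grp=9>>2=2, tig=9&3=1
[3]=>row 2+8=10  col 1·2+1=3
col: 5 vs 3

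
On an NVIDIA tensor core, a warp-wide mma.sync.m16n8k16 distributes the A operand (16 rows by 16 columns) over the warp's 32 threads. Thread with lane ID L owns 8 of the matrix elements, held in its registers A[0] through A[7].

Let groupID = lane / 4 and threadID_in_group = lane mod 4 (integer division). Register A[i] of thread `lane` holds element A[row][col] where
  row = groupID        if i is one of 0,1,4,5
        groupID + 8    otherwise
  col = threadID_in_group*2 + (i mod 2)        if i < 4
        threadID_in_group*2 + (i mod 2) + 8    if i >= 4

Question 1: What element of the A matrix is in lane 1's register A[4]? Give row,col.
lane 1: gr=0 (1/4), th=1 (1%4)
i=4: r=0+0=0, c=1*2+0+8=10

0,10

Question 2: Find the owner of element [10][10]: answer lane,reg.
9,6

r=10->g=2,rb=1  c=10->cb=1,t=1,b0=0
L=2*4+1=9  i=1*4+1*2+0=6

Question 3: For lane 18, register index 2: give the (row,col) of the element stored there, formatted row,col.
L=18→G=18>>2=4, T=18&3=2
[2]→row 4+8=12  col 2·2+0+0=4

12,4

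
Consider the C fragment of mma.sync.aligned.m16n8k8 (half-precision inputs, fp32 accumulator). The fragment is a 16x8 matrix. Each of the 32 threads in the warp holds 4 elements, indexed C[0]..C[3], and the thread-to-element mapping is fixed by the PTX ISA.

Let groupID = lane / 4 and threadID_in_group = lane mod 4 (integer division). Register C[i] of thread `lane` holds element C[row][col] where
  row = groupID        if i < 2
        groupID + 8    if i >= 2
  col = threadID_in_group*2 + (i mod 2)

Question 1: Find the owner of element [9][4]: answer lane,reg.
6,2

r:9=>grp=1,rB=1  c:4=>tig=2,lo=0
L=1*4+2=6  i=1*2+0=2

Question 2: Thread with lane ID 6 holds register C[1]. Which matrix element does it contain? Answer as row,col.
1,5

6: G=1,T=2
[1] (1+0,2*2+1) = (1,5)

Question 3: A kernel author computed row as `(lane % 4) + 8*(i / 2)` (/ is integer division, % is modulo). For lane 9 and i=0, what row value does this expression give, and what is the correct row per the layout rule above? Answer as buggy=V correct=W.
buggy=1 correct=2

`(lane % 4) + 8*(i / 2)`[9,0]=>1
9: grp=2,tig=1
[0] (2+0,1*2+0) = (2,2)
row: 1 vs 2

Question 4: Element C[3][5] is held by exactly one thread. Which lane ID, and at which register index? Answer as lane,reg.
14,1

r=3⇒gr=3,Rb=0  c=5⇒th=2,odd=1
L=3*4+2=14  i=0*2+1=1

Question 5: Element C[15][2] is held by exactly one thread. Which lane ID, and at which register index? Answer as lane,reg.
r:15=>grp=7,rB=1  c:2=>tig=1,lo=0
L=7*4+1=29  i=1*2+0=2

29,2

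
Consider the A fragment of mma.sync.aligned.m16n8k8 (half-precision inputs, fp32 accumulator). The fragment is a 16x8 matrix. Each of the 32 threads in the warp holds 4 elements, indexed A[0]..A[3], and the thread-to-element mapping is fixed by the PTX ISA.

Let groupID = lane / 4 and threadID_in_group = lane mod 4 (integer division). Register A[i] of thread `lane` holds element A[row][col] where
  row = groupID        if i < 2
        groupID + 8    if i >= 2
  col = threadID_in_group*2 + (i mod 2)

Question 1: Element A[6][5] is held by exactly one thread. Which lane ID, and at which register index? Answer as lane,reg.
r: 6->gid=6,r8=0  c: 5->tid=2,i&1=1
L=6*4+2=26  i=0*2+1=1

26,1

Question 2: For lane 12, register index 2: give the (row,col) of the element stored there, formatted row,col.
lane 12: gr=3 (12/4), th=0 (12%4)
i=2: r=3+8=11, c=0*2+0=0

11,0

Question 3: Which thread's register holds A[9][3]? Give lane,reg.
5,3

r: 9->gid=1,r8=1  c: 3->tid=1,i&1=1
L=1*4+1=5  i=1*2+1=3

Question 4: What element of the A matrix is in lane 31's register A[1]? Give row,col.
7,7

L=31=>grp=31>>2=7, tig=31&3=3
[1]=>row 7+0=7  col 3·2+1=7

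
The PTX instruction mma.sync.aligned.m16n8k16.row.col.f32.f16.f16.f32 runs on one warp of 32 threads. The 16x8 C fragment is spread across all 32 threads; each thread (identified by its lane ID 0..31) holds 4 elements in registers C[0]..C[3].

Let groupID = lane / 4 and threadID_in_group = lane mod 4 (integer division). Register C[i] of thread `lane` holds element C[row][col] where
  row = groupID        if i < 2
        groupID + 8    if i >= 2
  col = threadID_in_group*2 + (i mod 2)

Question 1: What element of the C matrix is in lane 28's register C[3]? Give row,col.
lane 28: g=7 (28/4), t=0 (28%4)
i=3: r=7+8=15, c=0*2+1=1

15,1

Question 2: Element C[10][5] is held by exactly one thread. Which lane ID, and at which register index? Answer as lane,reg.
10,3

r=10->g=2,rb=1  c=5->t=2,b0=1
L=2*4+2=10  i=1*2+1=3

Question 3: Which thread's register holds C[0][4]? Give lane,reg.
2,0

r: 0->gid=0,r8=0  c: 4->tid=2,i&1=0
L=0*4+2=2  i=0*2+0=0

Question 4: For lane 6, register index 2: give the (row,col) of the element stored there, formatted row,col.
L=6⇒gr=6>>2=1, th=6&3=2
[2]⇒row 1+8=9  col 2·2+0=4

9,4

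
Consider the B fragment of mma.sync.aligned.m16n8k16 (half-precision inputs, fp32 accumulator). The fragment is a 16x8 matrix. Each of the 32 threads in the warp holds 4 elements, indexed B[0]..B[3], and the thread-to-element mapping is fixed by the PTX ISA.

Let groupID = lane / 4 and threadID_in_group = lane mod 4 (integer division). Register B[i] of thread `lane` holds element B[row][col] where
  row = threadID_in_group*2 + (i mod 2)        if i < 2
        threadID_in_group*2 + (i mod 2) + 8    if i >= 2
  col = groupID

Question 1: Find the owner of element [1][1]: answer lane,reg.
c:1=>grp=1  r:1=>rB=0,tig=0,lo=1
L=1*4+0=4  i=0*2+1=1

4,1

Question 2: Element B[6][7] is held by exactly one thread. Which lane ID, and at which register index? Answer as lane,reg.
31,0

c=7→G=7  r=6→rhi=0,T=3,p=0
L=7*4+3=31  i=0*2+0=0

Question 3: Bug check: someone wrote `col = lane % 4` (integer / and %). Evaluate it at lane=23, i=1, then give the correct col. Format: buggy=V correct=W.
`lane % 4`[23,1]->3
lane 23: g=5 (23/4), t=3 (23%4)
i=1: r=3*2+1+0=7, c=g=5
col: 3 vs 5

buggy=3 correct=5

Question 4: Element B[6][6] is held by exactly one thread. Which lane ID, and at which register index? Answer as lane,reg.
27,0

c=6⇒gr=6  r=6⇒Rb=0,th=3,odd=0
L=6*4+3=27  i=0*2+0=0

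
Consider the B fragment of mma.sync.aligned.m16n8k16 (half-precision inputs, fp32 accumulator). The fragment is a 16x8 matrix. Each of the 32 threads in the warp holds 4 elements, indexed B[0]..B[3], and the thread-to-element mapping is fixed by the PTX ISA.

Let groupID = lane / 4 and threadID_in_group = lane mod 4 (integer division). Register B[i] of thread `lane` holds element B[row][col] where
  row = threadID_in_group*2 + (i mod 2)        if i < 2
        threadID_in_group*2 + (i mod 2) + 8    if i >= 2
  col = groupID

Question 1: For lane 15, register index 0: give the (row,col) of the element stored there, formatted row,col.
6,3

lane 15: g=3 (15/4), t=3 (15%4)
i=0: r=3*2+0+0=6, c=g=3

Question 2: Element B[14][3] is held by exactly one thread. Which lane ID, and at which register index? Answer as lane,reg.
c: 3->gid=3  r: 14->r8=1,tid=3,i&1=0
L=3*4+3=15  i=1*2+0=2

15,2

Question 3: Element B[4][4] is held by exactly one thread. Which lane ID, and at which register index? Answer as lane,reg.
18,0

c:4=>grp=4  r:4=>rB=0,tig=2,lo=0
L=4*4+2=18  i=0*2+0=0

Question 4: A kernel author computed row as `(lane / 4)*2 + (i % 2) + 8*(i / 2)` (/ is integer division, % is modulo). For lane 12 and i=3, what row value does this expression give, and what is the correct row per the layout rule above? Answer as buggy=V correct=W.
`(lane / 4)*2 + (i % 2) + 8*(i / 2)`[12,3]->15
lane 12: g=3 (12/4), t=0 (12%4)
i=3: r=0*2+1+8=9, c=g=3
row: 15 vs 9

buggy=15 correct=9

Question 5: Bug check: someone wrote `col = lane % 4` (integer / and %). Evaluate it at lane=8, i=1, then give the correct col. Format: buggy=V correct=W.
`lane % 4`[8,1]->0
lane 8: gid=2 (8/4), tid=0 (8%4)
i=1: r=0*2+1+0=1, c=gid=2
col: 0 vs 2

buggy=0 correct=2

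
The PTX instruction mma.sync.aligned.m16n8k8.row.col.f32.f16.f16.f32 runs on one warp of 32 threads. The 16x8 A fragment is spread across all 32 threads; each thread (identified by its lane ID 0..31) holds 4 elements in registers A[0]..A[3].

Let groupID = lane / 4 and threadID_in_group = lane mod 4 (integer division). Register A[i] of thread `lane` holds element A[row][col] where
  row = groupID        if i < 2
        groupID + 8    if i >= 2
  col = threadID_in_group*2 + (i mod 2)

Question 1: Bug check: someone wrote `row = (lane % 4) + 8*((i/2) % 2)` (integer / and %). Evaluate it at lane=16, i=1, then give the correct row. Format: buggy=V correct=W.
`(lane % 4) + 8*((i/2) % 2)`[16,1]⇒0
lane 16: gr=4 (16/4), th=0 (16%4)
i=1: r=4+0=4, c=0*2+1=1
row: 0 vs 4

buggy=0 correct=4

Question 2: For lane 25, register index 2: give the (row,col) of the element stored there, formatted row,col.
lane 25→25/4=6, 25 mod 4=1
i=2  r:6+8→14  c:2·1+0→2

14,2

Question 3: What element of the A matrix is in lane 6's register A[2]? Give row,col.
9,4

lane 6: G=1 (6/4), T=2 (6%4)
i=2: r=1+8=9, c=2*2+0=4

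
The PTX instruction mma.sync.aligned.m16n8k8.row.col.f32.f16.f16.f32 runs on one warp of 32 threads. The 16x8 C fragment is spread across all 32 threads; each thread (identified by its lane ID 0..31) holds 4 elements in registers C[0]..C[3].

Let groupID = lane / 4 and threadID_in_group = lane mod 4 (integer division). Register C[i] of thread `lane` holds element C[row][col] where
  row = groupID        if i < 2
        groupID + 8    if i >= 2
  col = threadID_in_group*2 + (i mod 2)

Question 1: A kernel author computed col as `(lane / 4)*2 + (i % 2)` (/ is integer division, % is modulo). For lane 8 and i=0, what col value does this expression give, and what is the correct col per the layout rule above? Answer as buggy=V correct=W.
`(lane / 4)*2 + (i % 2)`[8,0]->4
lane 8: gid=2 (8/4), tid=0 (8%4)
i=0: r=2+0=2, c=0*2+0=0
col: 4 vs 0

buggy=4 correct=0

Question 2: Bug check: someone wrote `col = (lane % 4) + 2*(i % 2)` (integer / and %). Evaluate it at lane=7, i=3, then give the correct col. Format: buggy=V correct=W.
buggy=5 correct=7

`(lane % 4) + 2*(i % 2)`[7,3]→5
7: G=1,T=3
[3] (1+8,3*2+1) = (9,7)
col: 5 vs 7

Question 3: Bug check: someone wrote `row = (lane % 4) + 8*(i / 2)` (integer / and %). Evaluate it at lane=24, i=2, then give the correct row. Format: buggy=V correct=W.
buggy=8 correct=14

`(lane % 4) + 8*(i / 2)`[24,2]=>8
lane 24=>24/4=6, 24 mod 4=0
i=2  r:6+8=>14  c:2·0+0=>0
row: 8 vs 14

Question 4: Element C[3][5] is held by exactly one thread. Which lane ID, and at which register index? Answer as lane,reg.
r=3⇒gr=3,Rb=0  c=5⇒th=2,odd=1
L=3*4+2=14  i=0*2+1=1

14,1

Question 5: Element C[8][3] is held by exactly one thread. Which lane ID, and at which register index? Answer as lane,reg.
1,3

r: 8->gid=0,r8=1  c: 3->tid=1,i&1=1
L=0*4+1=1  i=1*2+1=3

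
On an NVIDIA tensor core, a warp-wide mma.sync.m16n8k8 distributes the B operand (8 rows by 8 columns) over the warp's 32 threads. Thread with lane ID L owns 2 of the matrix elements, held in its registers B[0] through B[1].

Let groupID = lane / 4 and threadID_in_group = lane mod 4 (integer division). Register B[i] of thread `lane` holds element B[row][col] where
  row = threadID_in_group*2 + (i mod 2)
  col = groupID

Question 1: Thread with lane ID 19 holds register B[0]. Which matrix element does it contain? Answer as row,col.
6,4

lane 19: g=4 (19/4), t=3 (19%4)
i=0: r=3*2+0=6, c=g=4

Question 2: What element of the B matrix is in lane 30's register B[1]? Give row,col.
5,7

30: g=7,t=2
[1] (2*2+1,7) = (5,7)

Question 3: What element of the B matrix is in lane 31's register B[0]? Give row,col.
L=31→G=31>>2=7, T=31&3=3
[0]→row 3·2+0=6  col G=7

6,7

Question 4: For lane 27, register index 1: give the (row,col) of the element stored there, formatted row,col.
27: g=6,t=3
[1] (3*2+1,6) = (7,6)

7,6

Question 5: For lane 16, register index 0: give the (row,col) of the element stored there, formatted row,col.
0,4

lane 16: gid=4 (16/4), tid=0 (16%4)
i=0: r=0*2+0=0, c=gid=4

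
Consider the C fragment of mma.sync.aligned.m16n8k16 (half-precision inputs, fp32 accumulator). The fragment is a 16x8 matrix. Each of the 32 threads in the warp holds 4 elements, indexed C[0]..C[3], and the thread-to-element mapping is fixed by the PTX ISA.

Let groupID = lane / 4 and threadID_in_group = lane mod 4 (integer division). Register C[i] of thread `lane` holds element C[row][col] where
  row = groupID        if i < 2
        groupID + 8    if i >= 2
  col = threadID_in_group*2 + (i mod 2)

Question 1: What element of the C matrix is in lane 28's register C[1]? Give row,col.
28: g=7,t=0
[1] (7+0,0*2+1) = (7,1)

7,1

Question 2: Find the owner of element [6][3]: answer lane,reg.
25,1

r:6=>grp=6,rB=0  c:3=>tig=1,lo=1
L=6*4+1=25  i=0*2+1=1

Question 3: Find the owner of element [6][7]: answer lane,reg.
27,1

r=6→G=6,rhi=0  c=7→T=3,p=1
L=6*4+3=27  i=0*2+1=1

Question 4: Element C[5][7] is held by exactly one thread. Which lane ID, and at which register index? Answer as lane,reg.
23,1

r=5→G=5,rhi=0  c=7→T=3,p=1
L=5*4+3=23  i=0*2+1=1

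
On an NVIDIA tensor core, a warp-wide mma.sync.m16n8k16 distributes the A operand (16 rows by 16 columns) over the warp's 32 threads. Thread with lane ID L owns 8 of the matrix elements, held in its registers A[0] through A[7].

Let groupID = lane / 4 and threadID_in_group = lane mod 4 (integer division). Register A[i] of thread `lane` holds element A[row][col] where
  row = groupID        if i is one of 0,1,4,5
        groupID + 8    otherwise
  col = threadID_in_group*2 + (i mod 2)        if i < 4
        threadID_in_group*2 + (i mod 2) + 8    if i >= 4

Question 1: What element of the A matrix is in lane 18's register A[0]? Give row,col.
lane 18: gr=4 (18/4), th=2 (18%4)
i=0: r=4+0=4, c=2*2+0+0=4

4,4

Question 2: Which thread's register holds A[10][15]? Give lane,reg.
r=10→G=2,rhi=1  c=15→chi=1,T=3,p=1
L=2*4+3=11  i=1*4+1*2+1=7

11,7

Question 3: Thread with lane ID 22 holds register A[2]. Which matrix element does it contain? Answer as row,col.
13,4

22: gid=5,tid=2
[2] (5+8,2*2+0+0) = (13,4)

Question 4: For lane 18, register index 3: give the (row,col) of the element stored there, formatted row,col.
12,5

L=18->gid=18>>2=4, tid=18&3=2
[3]->row 4+8=12  col 2·2+1+0=5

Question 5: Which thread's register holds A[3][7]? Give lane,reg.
r=3→G=3,rhi=0  c=7→chi=0,T=3,p=1
L=3*4+3=15  i=0*4+0*2+1=1

15,1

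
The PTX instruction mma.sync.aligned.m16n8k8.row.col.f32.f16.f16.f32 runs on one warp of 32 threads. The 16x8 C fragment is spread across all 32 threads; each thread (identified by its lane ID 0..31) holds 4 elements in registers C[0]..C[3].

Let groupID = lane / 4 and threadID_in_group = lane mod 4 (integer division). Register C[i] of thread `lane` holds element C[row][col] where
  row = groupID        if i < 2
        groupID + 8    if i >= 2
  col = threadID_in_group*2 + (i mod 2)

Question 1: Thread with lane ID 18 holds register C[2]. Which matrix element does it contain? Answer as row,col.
lane 18->18/4=4, 18 mod 4=2
i=2  r:4+8->12  c:2·2+0->4

12,4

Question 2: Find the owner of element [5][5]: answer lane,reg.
22,1

r:5=>grp=5,rB=0  c:5=>tig=2,lo=1
L=5*4+2=22  i=0*2+1=1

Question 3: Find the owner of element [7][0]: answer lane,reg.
28,0

r=7⇒gr=7,Rb=0  c=0⇒th=0,odd=0
L=7*4+0=28  i=0*2+0=0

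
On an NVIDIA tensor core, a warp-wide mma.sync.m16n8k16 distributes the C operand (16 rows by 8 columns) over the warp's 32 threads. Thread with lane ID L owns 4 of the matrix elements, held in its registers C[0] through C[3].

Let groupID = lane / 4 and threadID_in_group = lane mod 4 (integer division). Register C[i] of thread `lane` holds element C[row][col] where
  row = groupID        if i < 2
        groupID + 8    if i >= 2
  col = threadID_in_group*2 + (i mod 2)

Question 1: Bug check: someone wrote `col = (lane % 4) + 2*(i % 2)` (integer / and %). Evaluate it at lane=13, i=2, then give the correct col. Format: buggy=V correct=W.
`(lane % 4) + 2*(i % 2)`[13,2]->1
lane 13: g=3 (13/4), t=1 (13%4)
i=2: r=3+8=11, c=1*2+0=2
col: 1 vs 2

buggy=1 correct=2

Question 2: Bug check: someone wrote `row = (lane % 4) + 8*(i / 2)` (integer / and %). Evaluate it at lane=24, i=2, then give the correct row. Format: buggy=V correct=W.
`(lane % 4) + 8*(i / 2)`[24,2]→8
L=24→G=24>>2=6, T=24&3=0
[2]→row 6+8=14  col 0·2+0=0
row: 8 vs 14

buggy=8 correct=14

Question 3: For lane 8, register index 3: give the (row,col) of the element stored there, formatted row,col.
10,1

L=8=>grp=8>>2=2, tig=8&3=0
[3]=>row 2+8=10  col 0·2+1=1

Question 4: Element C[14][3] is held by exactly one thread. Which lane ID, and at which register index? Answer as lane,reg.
25,3

r: 14->gid=6,r8=1  c: 3->tid=1,i&1=1
L=6*4+1=25  i=1*2+1=3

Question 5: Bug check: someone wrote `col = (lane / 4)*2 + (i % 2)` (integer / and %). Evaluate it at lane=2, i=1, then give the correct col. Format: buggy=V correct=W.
`(lane / 4)*2 + (i % 2)`[2,1]->1
lane 2->2/4=0, 2 mod 4=2
i=1  r:0+0->0  c:2·2+1->5
col: 1 vs 5

buggy=1 correct=5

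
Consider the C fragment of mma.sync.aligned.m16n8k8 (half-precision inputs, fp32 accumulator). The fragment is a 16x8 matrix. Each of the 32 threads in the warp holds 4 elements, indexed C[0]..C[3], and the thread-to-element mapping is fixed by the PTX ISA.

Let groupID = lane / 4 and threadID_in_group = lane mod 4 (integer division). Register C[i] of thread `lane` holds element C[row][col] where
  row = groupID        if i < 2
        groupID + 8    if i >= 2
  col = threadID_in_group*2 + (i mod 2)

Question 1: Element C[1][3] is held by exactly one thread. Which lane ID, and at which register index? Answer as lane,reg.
r=1→G=1,rhi=0  c=3→T=1,p=1
L=1*4+1=5  i=0*2+1=1

5,1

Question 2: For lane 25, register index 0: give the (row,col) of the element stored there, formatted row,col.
lane 25->25/4=6, 25 mod 4=1
i=0  r:6+0->6  c:2·1+0->2

6,2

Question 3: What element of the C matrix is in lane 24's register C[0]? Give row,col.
6,0

lane 24=>24/4=6, 24 mod 4=0
i=0  r:6+0=>6  c:2·0+0=>0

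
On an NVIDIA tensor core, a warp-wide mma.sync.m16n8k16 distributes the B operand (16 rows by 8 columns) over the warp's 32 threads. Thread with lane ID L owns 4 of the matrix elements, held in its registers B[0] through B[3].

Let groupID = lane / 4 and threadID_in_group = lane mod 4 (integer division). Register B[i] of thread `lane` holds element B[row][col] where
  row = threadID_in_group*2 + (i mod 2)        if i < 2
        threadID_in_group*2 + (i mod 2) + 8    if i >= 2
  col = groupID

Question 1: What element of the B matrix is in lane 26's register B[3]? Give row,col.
L=26->g=26>>2=6, t=26&3=2
[3]->row 2·2+1+8=13  col g=6

13,6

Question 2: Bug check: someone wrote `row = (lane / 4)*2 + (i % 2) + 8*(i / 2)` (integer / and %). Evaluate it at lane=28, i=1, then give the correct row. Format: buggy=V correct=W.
`(lane / 4)*2 + (i % 2) + 8*(i / 2)`[28,1]=>15
lane 28: grp=7 (28/4), tig=0 (28%4)
i=1: r=0*2+1+0=1, c=grp=7
row: 15 vs 1

buggy=15 correct=1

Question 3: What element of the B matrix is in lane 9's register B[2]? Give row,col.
10,2

lane 9→9/4=2, 9 mod 4=1
i=2  r:2·1+0+8→10  c:2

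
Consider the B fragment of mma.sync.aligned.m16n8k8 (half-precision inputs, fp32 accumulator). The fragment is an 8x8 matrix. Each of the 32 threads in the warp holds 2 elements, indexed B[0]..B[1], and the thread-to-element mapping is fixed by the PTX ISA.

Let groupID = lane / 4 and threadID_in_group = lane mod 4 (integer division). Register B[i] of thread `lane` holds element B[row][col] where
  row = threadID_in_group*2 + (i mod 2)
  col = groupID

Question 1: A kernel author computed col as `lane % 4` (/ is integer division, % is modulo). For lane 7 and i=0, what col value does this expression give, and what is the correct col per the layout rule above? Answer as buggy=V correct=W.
buggy=3 correct=1

`lane % 4`[7,0]->3
lane 7: gid=1 (7/4), tid=3 (7%4)
i=0: r=3*2+0=6, c=gid=1
col: 3 vs 1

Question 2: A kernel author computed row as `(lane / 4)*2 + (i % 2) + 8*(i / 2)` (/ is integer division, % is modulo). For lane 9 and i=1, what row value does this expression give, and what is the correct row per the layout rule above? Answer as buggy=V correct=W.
`(lane / 4)*2 + (i % 2) + 8*(i / 2)`[9,1]⇒5
lane 9: gr=2 (9/4), th=1 (9%4)
i=1: r=1*2+1=3, c=gr=2
row: 5 vs 3

buggy=5 correct=3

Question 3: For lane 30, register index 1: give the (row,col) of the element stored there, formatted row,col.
5,7

lane 30: g=7 (30/4), t=2 (30%4)
i=1: r=2*2+1=5, c=g=7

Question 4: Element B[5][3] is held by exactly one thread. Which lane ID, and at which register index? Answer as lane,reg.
14,1

c:3=>grp=3  r:5=>tig=2,lo=1
L=3*4+2=14  i=1=1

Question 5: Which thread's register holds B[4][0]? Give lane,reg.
c: 0->gid=0  r: 4->tid=2,i&1=0
L=0*4+2=2  i=0=0

2,0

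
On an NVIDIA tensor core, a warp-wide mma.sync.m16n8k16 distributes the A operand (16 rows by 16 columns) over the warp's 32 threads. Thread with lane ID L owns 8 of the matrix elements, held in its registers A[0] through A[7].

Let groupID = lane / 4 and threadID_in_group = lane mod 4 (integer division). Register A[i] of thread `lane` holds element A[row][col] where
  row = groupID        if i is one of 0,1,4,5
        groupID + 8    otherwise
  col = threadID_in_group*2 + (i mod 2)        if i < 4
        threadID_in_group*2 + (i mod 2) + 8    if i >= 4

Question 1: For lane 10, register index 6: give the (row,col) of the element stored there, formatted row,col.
10: grp=2,tig=2
[6] (2+8,2*2+0+8) = (10,12)

10,12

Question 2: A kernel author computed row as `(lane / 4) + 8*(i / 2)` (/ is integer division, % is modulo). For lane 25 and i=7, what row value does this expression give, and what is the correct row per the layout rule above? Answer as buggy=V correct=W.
buggy=30 correct=14

`(lane / 4) + 8*(i / 2)`[25,7]=>30
lane 25=>25/4=6, 25 mod 4=1
i=7  r:6+8=>14  c:2·1+1+8=>11
row: 30 vs 14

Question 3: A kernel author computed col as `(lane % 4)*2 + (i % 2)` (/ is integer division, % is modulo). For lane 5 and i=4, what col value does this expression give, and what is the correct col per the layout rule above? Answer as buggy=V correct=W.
buggy=2 correct=10

`(lane % 4)*2 + (i % 2)`[5,4]=>2
L=5=>grp=5>>2=1, tig=5&3=1
[4]=>row 1+0=1  col 1·2+0+8=10
col: 2 vs 10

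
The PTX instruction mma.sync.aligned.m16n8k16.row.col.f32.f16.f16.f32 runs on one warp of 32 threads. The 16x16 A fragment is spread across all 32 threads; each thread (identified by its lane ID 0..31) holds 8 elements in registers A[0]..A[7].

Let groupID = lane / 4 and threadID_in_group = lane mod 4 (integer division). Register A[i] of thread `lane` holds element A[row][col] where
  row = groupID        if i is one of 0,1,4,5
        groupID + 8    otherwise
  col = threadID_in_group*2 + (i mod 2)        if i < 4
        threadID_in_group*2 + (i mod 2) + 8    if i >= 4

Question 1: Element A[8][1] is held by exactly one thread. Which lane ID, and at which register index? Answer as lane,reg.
r=8->g=0,rb=1  c=1->cb=0,t=0,b0=1
L=0*4+0=0  i=0*4+1*2+1=3

0,3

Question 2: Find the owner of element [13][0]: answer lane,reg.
r: 13->gid=5,r8=1  c: 0->c8=0,tid=0,i&1=0
L=5*4+0=20  i=0*4+1*2+0=2

20,2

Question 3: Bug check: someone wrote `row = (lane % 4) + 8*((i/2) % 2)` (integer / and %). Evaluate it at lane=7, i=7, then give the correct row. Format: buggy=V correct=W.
`(lane % 4) + 8*((i/2) % 2)`[7,7]=>11
L=7=>grp=7>>2=1, tig=7&3=3
[7]=>row 1+8=9  col 3·2+1+8=15
row: 11 vs 9

buggy=11 correct=9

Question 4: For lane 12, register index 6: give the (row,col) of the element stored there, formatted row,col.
12: gid=3,tid=0
[6] (3+8,0*2+0+8) = (11,8)

11,8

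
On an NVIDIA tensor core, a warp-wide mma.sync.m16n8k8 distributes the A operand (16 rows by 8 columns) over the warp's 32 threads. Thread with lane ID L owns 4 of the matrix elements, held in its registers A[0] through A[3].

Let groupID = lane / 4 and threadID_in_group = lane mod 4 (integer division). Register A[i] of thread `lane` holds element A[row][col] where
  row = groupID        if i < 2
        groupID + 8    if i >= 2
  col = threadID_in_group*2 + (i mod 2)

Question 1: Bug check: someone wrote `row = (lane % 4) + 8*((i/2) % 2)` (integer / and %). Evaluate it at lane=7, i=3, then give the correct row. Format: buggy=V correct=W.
buggy=11 correct=9

`(lane % 4) + 8*((i/2) % 2)`[7,3]=>11
lane 7: grp=1 (7/4), tig=3 (7%4)
i=3: r=1+8=9, c=3*2+1=7
row: 11 vs 9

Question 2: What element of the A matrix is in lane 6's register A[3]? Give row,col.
9,5

lane 6: G=1 (6/4), T=2 (6%4)
i=3: r=1+8=9, c=2*2+1=5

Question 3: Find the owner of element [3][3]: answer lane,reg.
r:3=>grp=3,rB=0  c:3=>tig=1,lo=1
L=3*4+1=13  i=0*2+1=1

13,1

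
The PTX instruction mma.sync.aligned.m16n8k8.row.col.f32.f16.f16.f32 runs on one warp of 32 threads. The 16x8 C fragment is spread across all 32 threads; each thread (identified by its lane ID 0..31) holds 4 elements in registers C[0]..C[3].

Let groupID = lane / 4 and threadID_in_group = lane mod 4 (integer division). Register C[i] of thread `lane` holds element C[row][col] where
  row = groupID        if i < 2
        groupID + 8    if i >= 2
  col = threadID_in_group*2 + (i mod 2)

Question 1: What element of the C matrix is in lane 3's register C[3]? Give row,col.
8,7

lane 3->3/4=0, 3 mod 4=3
i=3  r:0+8->8  c:2·3+1->7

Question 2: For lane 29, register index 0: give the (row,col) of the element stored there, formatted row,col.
L=29=>grp=29>>2=7, tig=29&3=1
[0]=>row 7+0=7  col 1·2+0=2

7,2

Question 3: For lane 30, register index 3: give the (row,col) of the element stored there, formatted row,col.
15,5

30: g=7,t=2
[3] (7+8,2*2+1) = (15,5)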